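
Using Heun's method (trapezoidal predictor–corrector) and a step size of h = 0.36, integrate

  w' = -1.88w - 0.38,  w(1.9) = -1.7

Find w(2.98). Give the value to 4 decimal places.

-0.4544

Heun: k1 = f(x_n, w_n); k2 = f(x_n + h, w_n + h·k1); w_{n+1} = w_n + (h/2)·(k1 + k2).
x=1.900000, w=-1.700000:
  k1 = f(1.900000, -1.700000) = 2.816000
  k2 = f(2.260000, -0.686240) = 0.910131
  w ← -1.700000 + (0.36/2)·(2.816000 + 0.910131) = -1.029296
x=2.260000, w=-1.029296:
  k1 = f(2.260000, -1.029296) = 1.555077
  k2 = f(2.620000, -0.469469) = 0.502601
  w ← -1.029296 + (0.36/2)·(1.555077 + 0.502601) = -0.658914
x=2.620000, w=-0.658914:
  k1 = f(2.620000, -0.658914) = 0.858759
  k2 = f(2.980000, -0.349761) = 0.277551
  w ← -0.658914 + (0.36/2)·(0.858759 + 0.277551) = -0.454379
w(2.98) ≈ -0.4544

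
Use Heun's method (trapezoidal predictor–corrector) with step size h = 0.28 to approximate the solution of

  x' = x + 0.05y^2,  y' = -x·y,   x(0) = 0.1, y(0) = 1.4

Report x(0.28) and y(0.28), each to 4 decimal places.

Heun on (x,y): k1 = f(t_n, state_n); k2 = f(t_n + h, state_n + h·k1); state_{n+1} = state_n + (h/2)·(k1 + k2).
0.000000: (0.100000, 1.400000)
  k1 = (0.198000, -0.140000)
  predictor → (0.155440, 1.360800)
  k2 = (0.248029, -0.211523)
  → (0.162444, 1.350787)
(x(0.28), y(0.28)) ≈ (0.1624, 1.3508)

0.1624, 1.3508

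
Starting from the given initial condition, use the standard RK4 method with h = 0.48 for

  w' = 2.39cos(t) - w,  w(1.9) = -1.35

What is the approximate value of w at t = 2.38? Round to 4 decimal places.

-1.3367

RK4: k1 = f(t_n, w_n); k2 = f(t_n + h/2, w_n + (h/2)·k1); k3 = f(t_n + h/2, w_n + (h/2)·k2); k4 = f(t_n + h, w_n + h·k3); w_{n+1} = w_n + (h/6)·(k1 + 2k2 + 2k3 + k4).
t=1.900000, w=-1.350000:
  k1 = f(1.900000, -1.350000) = 0.577338
  k2 = f(2.140000, -1.211439) = -0.076679
  k3 = f(2.140000, -1.368403) = 0.080285
  k4 = f(2.380000, -1.311463) = -0.418270
  w ← -1.350000 + (0.48/6)·(k1 + 2k2 + 2k3 + k4) = -1.336698
w(2.38) ≈ -1.3367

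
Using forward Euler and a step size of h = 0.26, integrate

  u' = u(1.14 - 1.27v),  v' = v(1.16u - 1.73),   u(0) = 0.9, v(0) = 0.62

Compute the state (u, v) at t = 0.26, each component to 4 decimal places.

Euler on (u,v): u_{n+1} = u_n + h·u', v_{n+1} = v_n + h·v'.
0.000000: (0.900000, 0.620000); f=(0.317340, -0.425320) → (0.982508, 0.509417)
(u(0.26), v(0.26)) ≈ (0.9825, 0.5094)

0.9825, 0.5094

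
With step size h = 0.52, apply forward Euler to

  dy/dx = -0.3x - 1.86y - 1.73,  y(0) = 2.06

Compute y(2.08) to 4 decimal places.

Euler: y_{n+1} = y_n + h·f(x_n, y_n).
x=0.000000, y=2.060000: f=-5.561600 → y ← 2.060000 + 0.52·(-5.561600) = -0.832032
x=0.520000, y=-0.832032: f=-0.338420 → y ← -0.832032 + 0.52·(-0.338420) = -1.008011
x=1.040000, y=-1.008011: f=-0.167100 → y ← -1.008011 + 0.52·(-0.167100) = -1.094903
x=1.560000, y=-1.094903: f=-0.161481 → y ← -1.094903 + 0.52·(-0.161481) = -1.178873
y(2.08) ≈ -1.1789

-1.1789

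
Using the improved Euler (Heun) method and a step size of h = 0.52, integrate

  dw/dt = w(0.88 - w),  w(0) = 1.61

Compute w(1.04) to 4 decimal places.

1.1082

Heun: k1 = f(t_n, w_n); k2 = f(t_n + h, w_n + h·k1); w_{n+1} = w_n + (h/2)·(k1 + k2).
t=0.000000, w=1.610000:
  k1 = f(0.000000, 1.610000) = -1.175300
  k2 = f(0.520000, 0.998844) = -0.118707
  w ← 1.610000 + (0.52/2)·(-1.175300 + (-0.118707)) = 1.273558
t=0.520000, w=1.273558:
  k1 = f(0.520000, 1.273558) = -0.501219
  k2 = f(1.040000, 1.012924) = -0.134642
  w ← 1.273558 + (0.52/2)·(-0.501219 + (-0.134642)) = 1.108234
w(1.04) ≈ 1.1082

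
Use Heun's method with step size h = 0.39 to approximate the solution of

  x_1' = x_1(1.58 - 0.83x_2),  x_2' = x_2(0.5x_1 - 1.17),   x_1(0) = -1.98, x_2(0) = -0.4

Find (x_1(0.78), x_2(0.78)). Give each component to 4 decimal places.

-7.0511, -0.1119

Heun on (x_1,x_2): k1 = f(s_n, state_n); k2 = f(s_n + h, state_n + h·k1); state_{n+1} = state_n + (h/2)·(k1 + k2).
0.000000: (-1.980000, -0.400000)
  k1 = (-3.785760, 0.864000)
  predictor → (-3.456446, -0.063040)
  k2 = (-5.642038, 0.182704)
  → (-3.818421, -0.195893)
0.390000: (-3.818421, -0.195893)
  k1 = (-6.653945, 0.603195)
  predictor → (-6.413459, 0.039353)
  k2 = (-9.923781, -0.172239)
  → (-7.051077, -0.111856)
(x_1(0.78), x_2(0.78)) ≈ (-7.0511, -0.1119)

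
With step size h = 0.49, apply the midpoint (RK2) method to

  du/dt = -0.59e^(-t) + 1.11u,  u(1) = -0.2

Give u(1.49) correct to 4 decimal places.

-0.4505

Midpoint: k1 = f(t_n, u_n); k2 = f(t_n + h/2, u_n + (h/2)·k1); u_{n+1} = u_n + h·k2.
t=1.000000, u=-0.200000:
  k1 = f(1.000000, -0.200000) = -0.439049
  k2 = f(1.245000, -0.307567) = -0.511284
  u ← -0.200000 + 0.49·(-0.511284) = -0.450529
u(1.49) ≈ -0.4505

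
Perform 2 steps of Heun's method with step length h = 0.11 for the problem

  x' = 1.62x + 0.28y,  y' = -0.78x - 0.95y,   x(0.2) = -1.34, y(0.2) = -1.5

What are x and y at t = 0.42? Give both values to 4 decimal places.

-2.0028, -0.9603

Heun on (x,y): k1 = f(t_n, state_n); k2 = f(t_n + h, state_n + h·k1); state_{n+1} = state_n + (h/2)·(k1 + k2).
0.200000: (-1.340000, -1.500000)
  k1 = (-2.590800, 2.470200)
  predictor → (-1.624988, -1.228278)
  k2 = (-2.976398, 2.434355)
  → (-1.646196, -1.230249)
0.310000: (-1.646196, -1.230249)
  k1 = (-3.011307, 2.452770)
  predictor → (-1.977440, -0.960445)
  k2 = (-3.472377, 2.454826)
  → (-2.002799, -0.960332)
(x(0.42), y(0.42)) ≈ (-2.0028, -0.9603)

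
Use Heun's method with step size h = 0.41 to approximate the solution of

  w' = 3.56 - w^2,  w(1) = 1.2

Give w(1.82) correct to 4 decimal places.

1.6400

Heun: k1 = f(t_n, w_n); k2 = f(t_n + h, w_n + h·k1); w_{n+1} = w_n + (h/2)·(k1 + k2).
t=1.000000, w=1.200000:
  k1 = f(1.000000, 1.200000) = 2.120000
  k2 = f(1.410000, 2.069200) = -0.721589
  w ← 1.200000 + (0.41/2)·(2.120000 + (-0.721589)) = 1.486674
t=1.410000, w=1.486674:
  k1 = f(1.410000, 1.486674) = 1.349799
  k2 = f(1.820000, 2.040092) = -0.601976
  w ← 1.486674 + (0.41/2)·(1.349799 + (-0.601976)) = 1.639978
w(1.82) ≈ 1.6400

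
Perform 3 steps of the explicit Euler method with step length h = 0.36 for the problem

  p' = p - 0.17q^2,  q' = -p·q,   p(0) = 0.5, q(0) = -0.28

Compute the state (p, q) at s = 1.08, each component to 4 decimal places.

Euler on (p,q): p_{n+1} = p_n + h·p', q_{n+1} = q_n + h·q'.
0.000000: (0.500000, -0.280000); f=(0.486672, 0.140000) → (0.675202, -0.229600)
0.360000: (0.675202, -0.229600); f=(0.666240, 0.155026) → (0.915048, -0.173791)
0.720000: (0.915048, -0.173791); f=(0.909914, 0.159027) → (1.242617, -0.116541)
(p(1.08), q(1.08)) ≈ (1.2426, -0.1165)

1.2426, -0.1165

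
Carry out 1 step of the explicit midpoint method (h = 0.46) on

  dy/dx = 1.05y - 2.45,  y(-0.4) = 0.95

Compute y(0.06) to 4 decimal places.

Midpoint: k1 = f(x_n, y_n); k2 = f(x_n + h/2, y_n + (h/2)·k1); y_{n+1} = y_n + h·k2.
x=-0.400000, y=0.950000:
  k1 = f(-0.400000, 0.950000) = -1.452500
  k2 = f(-0.170000, 0.615925) = -1.803279
  y ← 0.950000 + 0.46·(-1.803279) = 0.120492
y(0.06) ≈ 0.1205

0.1205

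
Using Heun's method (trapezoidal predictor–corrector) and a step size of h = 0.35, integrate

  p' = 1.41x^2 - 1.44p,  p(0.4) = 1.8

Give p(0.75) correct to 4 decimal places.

1.2798

Heun: k1 = f(x_n, p_n); k2 = f(x_n + h, p_n + h·k1); p_{n+1} = p_n + (h/2)·(k1 + k2).
x=0.400000, p=1.800000:
  k1 = f(0.400000, 1.800000) = -2.366400
  k2 = f(0.750000, 0.971760) = -0.606209
  p ← 1.800000 + (0.35/2)·(-2.366400 + (-0.606209)) = 1.279793
p(0.75) ≈ 1.2798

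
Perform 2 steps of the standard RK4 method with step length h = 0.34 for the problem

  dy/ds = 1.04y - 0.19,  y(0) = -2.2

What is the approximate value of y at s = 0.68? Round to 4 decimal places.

RK4: k1 = f(s_n, y_n); k2 = f(s_n + h/2, y_n + (h/2)·k1); k3 = f(s_n + h/2, y_n + (h/2)·k2); k4 = f(s_n + h, y_n + h·k3); y_{n+1} = y_n + (h/6)·(k1 + 2k2 + 2k3 + k4).
s=0.000000, y=-2.200000:
  k1 = f(0.000000, -2.200000) = -2.478000
  k2 = f(0.170000, -2.621260) = -2.916110
  k3 = f(0.170000, -2.695739) = -2.993568
  k4 = f(0.340000, -3.217813) = -3.536526
  y ← -2.200000 + (0.34/6)·(k1 + 2k2 + 2k3 + k4) = -3.210587
s=0.340000, y=-3.210587:
  k1 = f(0.340000, -3.210587) = -3.529010
  k2 = f(0.510000, -3.810518) = -4.152939
  k3 = f(0.510000, -3.916586) = -4.263250
  k4 = f(0.680000, -4.660092) = -5.036495
  y ← -3.210587 + (0.34/6)·(k1 + 2k2 + 2k3 + k4) = -4.649800
y(0.68) ≈ -4.6498

-4.6498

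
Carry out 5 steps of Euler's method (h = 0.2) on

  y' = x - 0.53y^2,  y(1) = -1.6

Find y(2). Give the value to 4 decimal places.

Euler: y_{n+1} = y_n + h·f(x_n, y_n).
x=1.000000, y=-1.600000: f=-0.356800 → y ← -1.600000 + 0.2·(-0.356800) = -1.671360
x=1.200000, y=-1.671360: f=-0.280525 → y ← -1.671360 + 0.2·(-0.280525) = -1.727465
x=1.400000, y=-1.727465: f=-0.181592 → y ← -1.727465 + 0.2·(-0.181592) = -1.763783
x=1.600000, y=-1.763783: f=-0.048794 → y ← -1.763783 + 0.2·(-0.048794) = -1.773542
x=1.800000, y=-1.773542: f=0.132910 → y ← -1.773542 + 0.2·0.132910 = -1.746960
y(2) ≈ -1.7470

-1.7470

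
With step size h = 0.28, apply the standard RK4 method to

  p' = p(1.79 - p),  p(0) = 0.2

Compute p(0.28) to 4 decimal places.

RK4: k1 = f(t_n, p_n); k2 = f(t_n + h/2, p_n + (h/2)·k1); k3 = f(t_n + h/2, p_n + (h/2)·k2); k4 = f(t_n + h, p_n + h·k3); p_{n+1} = p_n + (h/6)·(k1 + 2k2 + 2k3 + k4).
t=0.000000, p=0.200000:
  k1 = f(0.000000, 0.200000) = 0.318000
  k2 = f(0.140000, 0.244520) = 0.377901
  k3 = f(0.140000, 0.252906) = 0.388740
  k4 = f(0.280000, 0.308847) = 0.457450
  p ← 0.200000 + (0.28/6)·(k1 + 2k2 + 2k3 + k4) = 0.307741
p(0.28) ≈ 0.3077

0.3077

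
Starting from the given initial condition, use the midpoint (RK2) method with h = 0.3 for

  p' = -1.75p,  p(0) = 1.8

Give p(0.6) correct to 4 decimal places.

0.6760

Midpoint: k1 = f(t_n, p_n); k2 = f(t_n + h/2, p_n + (h/2)·k1); p_{n+1} = p_n + h·k2.
t=0.000000, p=1.800000:
  k1 = f(0.000000, 1.800000) = -3.150000
  k2 = f(0.150000, 1.327500) = -2.323125
  p ← 1.800000 + 0.3·(-2.323125) = 1.103063
t=0.300000, p=1.103063:
  k1 = f(0.300000, 1.103063) = -1.930359
  k2 = f(0.450000, 0.813509) = -1.423640
  p ← 1.103063 + 0.3·(-1.423640) = 0.675970
p(0.6) ≈ 0.6760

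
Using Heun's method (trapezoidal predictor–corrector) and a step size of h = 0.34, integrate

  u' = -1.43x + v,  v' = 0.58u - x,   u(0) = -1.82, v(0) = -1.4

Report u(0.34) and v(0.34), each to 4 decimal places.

Heun on (u,v): k1 = f(x_n, state_n); k2 = f(x_n + h, state_n + h·k1); state_{n+1} = state_n + (h/2)·(k1 + k2).
0.000000: (-1.820000, -1.400000)
  k1 = (-1.400000, -1.055600)
  predictor → (-2.296000, -1.758904)
  k2 = (-2.245104, -1.671680)
  → (-2.439668, -1.863638)
(u(0.34), v(0.34)) ≈ (-2.4397, -1.8636)

-2.4397, -1.8636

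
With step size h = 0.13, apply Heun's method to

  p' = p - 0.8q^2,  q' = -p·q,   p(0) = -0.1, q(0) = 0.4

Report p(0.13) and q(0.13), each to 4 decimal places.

Heun on (p,q): k1 = f(t_n, state_n); k2 = f(t_n + h, state_n + h·k1); state_{n+1} = state_n + (h/2)·(k1 + k2).
0.000000: (-0.100000, 0.400000)
  k1 = (-0.228000, 0.040000)
  predictor → (-0.129640, 0.405200)
  k2 = (-0.260990, 0.052530)
  → (-0.131784, 0.406014)
(p(0.13), q(0.13)) ≈ (-0.1318, 0.4060)

-0.1318, 0.4060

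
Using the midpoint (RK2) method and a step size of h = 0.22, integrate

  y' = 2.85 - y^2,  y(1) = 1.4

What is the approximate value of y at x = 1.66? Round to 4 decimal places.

Midpoint: k1 = f(x_n, y_n); k2 = f(x_n + h/2, y_n + (h/2)·k1); y_{n+1} = y_n + h·k2.
x=1.000000, y=1.400000:
  k1 = f(1.000000, 1.400000) = 0.890000
  k2 = f(1.110000, 1.497900) = 0.606296
  y ← 1.400000 + 0.22·0.606296 = 1.533385
x=1.220000, y=1.533385:
  k1 = f(1.220000, 1.533385) = 0.498730
  k2 = f(1.330000, 1.588245) = 0.327477
  y ← 1.533385 + 0.22·0.327477 = 1.605430
x=1.440000, y=1.605430:
  k1 = f(1.440000, 1.605430) = 0.272595
  k2 = f(1.550000, 1.635415) = 0.175417
  y ← 1.605430 + 0.22·0.175417 = 1.644022
y(1.66) ≈ 1.6440

1.6440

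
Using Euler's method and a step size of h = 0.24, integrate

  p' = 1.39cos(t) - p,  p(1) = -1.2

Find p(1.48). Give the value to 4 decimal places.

Euler: p_{n+1} = p_n + h·f(t_n, p_n).
t=1.000000, p=-1.200000: f=1.951020 → p ← -1.200000 + 0.24·1.951020 = -0.731755
t=1.240000, p=-0.731755: f=1.183222 → p ← -0.731755 + 0.24·1.183222 = -0.447782
p(1.48) ≈ -0.4478

-0.4478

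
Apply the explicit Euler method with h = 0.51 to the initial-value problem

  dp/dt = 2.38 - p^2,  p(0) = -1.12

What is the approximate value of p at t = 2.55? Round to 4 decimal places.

Euler: p_{n+1} = p_n + h·f(t_n, p_n).
t=0.000000, p=-1.120000: f=1.125600 → p ← -1.120000 + 0.51·1.125600 = -0.545944
t=0.510000, p=-0.545944: f=2.081945 → p ← -0.545944 + 0.51·2.081945 = 0.515848
t=1.020000, p=0.515848: f=2.113901 → p ← 0.515848 + 0.51·2.113901 = 1.593937
t=1.530000, p=1.593937: f=-0.160637 → p ← 1.593937 + 0.51·(-0.160637) = 1.512013
t=2.040000, p=1.512013: f=0.093817 → p ← 1.512013 + 0.51·0.093817 = 1.559860
p(2.55) ≈ 1.5599

1.5599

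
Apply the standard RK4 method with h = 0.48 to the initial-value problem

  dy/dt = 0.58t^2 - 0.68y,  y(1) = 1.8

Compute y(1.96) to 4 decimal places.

RK4: k1 = f(t_n, y_n); k2 = f(t_n + h/2, y_n + (h/2)·k1); k3 = f(t_n + h/2, y_n + (h/2)·k2); k4 = f(t_n + h, y_n + h·k3); y_{n+1} = y_n + (h/6)·(k1 + 2k2 + 2k3 + k4).
t=1.000000, y=1.800000:
  k1 = f(1.000000, 1.800000) = -0.644000
  k2 = f(1.240000, 1.645440) = -0.227091
  k3 = f(1.240000, 1.745498) = -0.295131
  k4 = f(1.480000, 1.658337) = 0.142763
  y ← 1.800000 + (0.48/6)·(k1 + 2k2 + 2k3 + k4) = 1.676346
t=1.480000, y=1.676346:
  k1 = f(1.480000, 1.676346) = 0.130517
  k2 = f(1.720000, 1.707670) = 0.554657
  k3 = f(1.720000, 1.809463) = 0.485437
  k4 = f(1.960000, 1.909355) = 0.929766
  y ← 1.676346 + (0.48/6)·(k1 + 2k2 + 2k3 + k4) = 1.927583
y(1.96) ≈ 1.9276

1.9276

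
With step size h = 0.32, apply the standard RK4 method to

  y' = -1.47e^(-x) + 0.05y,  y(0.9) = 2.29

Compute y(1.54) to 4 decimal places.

2.0769

RK4: k1 = f(x_n, y_n); k2 = f(x_n + h/2, y_n + (h/2)·k1); k3 = f(x_n + h/2, y_n + (h/2)·k2); k4 = f(x_n + h, y_n + h·k3); y_{n+1} = y_n + (h/6)·(k1 + 2k2 + 2k3 + k4).
x=0.900000, y=2.290000:
  k1 = f(0.900000, 2.290000) = -0.483157
  k2 = f(1.060000, 2.212695) = -0.398655
  k3 = f(1.060000, 2.226215) = -0.397979
  k4 = f(1.220000, 2.162647) = -0.325856
  y ← 2.290000 + (0.32/6)·(k1 + 2k2 + 2k3 + k4) = 2.161878
x=1.220000, y=2.161878:
  k1 = f(1.220000, 2.161878) = -0.325894
  k2 = f(1.380000, 2.109735) = -0.264334
  k3 = f(1.380000, 2.119585) = -0.263841
  k4 = f(1.540000, 2.077449) = -0.211268
  y ← 2.161878 + (0.32/6)·(k1 + 2k2 + 2k3 + k4) = 2.076891
y(1.54) ≈ 2.0769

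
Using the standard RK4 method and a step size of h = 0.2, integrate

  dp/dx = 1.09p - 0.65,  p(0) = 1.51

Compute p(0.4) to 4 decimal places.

RK4: k1 = f(x_n, p_n); k2 = f(x_n + h/2, p_n + (h/2)·k1); k3 = f(x_n + h/2, p_n + (h/2)·k2); k4 = f(x_n + h, p_n + h·k3); p_{n+1} = p_n + (h/6)·(k1 + 2k2 + 2k3 + k4).
x=0.000000, p=1.510000:
  k1 = f(0.000000, 1.510000) = 0.995900
  k2 = f(0.100000, 1.609590) = 1.104453
  k3 = f(0.100000, 1.620445) = 1.116285
  k4 = f(0.200000, 1.733257) = 1.239250
  p ← 1.510000 + (0.2/6)·(k1 + 2k2 + 2k3 + k4) = 1.732554
x=0.200000, p=1.732554:
  k1 = f(0.200000, 1.732554) = 1.238484
  k2 = f(0.300000, 1.856403) = 1.373479
  k3 = f(0.300000, 1.869902) = 1.388193
  k4 = f(0.400000, 2.010193) = 1.541110
  p ← 1.732554 + (0.2/6)·(k1 + 2k2 + 2k3 + k4) = 2.009319
p(0.4) ≈ 2.0093

2.0093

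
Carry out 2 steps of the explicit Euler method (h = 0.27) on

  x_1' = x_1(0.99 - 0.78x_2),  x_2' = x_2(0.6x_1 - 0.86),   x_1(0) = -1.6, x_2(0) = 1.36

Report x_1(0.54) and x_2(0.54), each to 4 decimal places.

Euler on (x_1,x_2): x_1_{n+1} = x_1_n + h·x_1', x_2_{n+1} = x_2_n + h·x_2'.
0.000000: (-1.600000, 1.360000); f=(0.113280, -2.475200) → (-1.569414, 0.691696)
0.270000: (-1.569414, 0.691696); f=(-0.706985, -1.246193) → (-1.760300, 0.355224)
(x_1(0.54), x_2(0.54)) ≈ (-1.7603, 0.3552)

-1.7603, 0.3552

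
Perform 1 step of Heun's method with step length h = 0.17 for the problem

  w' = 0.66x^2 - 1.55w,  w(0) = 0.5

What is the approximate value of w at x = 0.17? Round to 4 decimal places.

0.3872

Heun: k1 = f(x_n, w_n); k2 = f(x_n + h, w_n + h·k1); w_{n+1} = w_n + (h/2)·(k1 + k2).
x=0.000000, w=0.500000:
  k1 = f(0.000000, 0.500000) = -0.775000
  k2 = f(0.170000, 0.368250) = -0.551713
  w ← 0.500000 + (0.17/2)·(-0.775000 + (-0.551713)) = 0.387229
w(0.17) ≈ 0.3872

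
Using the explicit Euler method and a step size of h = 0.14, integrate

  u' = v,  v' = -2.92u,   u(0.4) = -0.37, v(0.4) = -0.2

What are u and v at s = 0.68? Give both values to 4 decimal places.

Euler on (u,v): u_{n+1} = u_n + h·u', v_{n+1} = v_n + h·v'.
0.400000: (-0.370000, -0.200000); f=(-0.200000, 1.080400) → (-0.398000, -0.048744)
0.540000: (-0.398000, -0.048744); f=(-0.048744, 1.162160) → (-0.404824, 0.113958)
(u(0.68), v(0.68)) ≈ (-0.4048, 0.1140)

-0.4048, 0.1140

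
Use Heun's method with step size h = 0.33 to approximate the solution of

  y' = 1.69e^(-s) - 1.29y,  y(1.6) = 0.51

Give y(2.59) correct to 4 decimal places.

Heun: k1 = f(s_n, y_n); k2 = f(s_n + h, y_n + h·k1); y_{n+1} = y_n + (h/2)·(k1 + k2).
s=1.600000, y=0.510000:
  k1 = f(1.600000, 0.510000) = -0.316695
  k2 = f(1.930000, 0.405491) = -0.277783
  y ← 0.510000 + (0.33/2)·(-0.316695 + (-0.277783)) = 0.411911
s=1.930000, y=0.411911:
  k1 = f(1.930000, 0.411911) = -0.286065
  k2 = f(2.260000, 0.317510) = -0.233235
  y ← 0.411911 + (0.33/2)·(-0.286065 + (-0.233235)) = 0.326227
s=2.260000, y=0.326227:
  k1 = f(2.260000, 0.326227) = -0.244480
  k2 = f(2.590000, 0.245548) = -0.189973
  y ← 0.326227 + (0.33/2)·(-0.244480 + (-0.189973)) = 0.254542
y(2.59) ≈ 0.2545

0.2545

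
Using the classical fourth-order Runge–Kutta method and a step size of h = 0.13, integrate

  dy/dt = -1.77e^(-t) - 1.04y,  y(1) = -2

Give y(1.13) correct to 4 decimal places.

-1.8212

RK4: k1 = f(t_n, y_n); k2 = f(t_n + h/2, y_n + (h/2)·k1); k3 = f(t_n + h/2, y_n + (h/2)·k2); k4 = f(t_n + h, y_n + h·k3); y_{n+1} = y_n + (h/6)·(k1 + 2k2 + 2k3 + k4).
t=1.000000, y=-2.000000:
  k1 = f(1.000000, -2.000000) = 1.428853
  k2 = f(1.065000, -1.907125) = 1.373241
  k3 = f(1.065000, -1.910739) = 1.377001
  k4 = f(1.130000, -1.820990) = 1.322061
  y ← -2.000000 + (0.13/6)·(k1 + 2k2 + 2k3 + k4) = -1.821220
y(1.13) ≈ -1.8212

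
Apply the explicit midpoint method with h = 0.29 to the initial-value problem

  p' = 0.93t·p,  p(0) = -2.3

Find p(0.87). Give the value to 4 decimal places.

-3.2466

Midpoint: k1 = f(t_n, p_n); k2 = f(t_n + h/2, p_n + (h/2)·k1); p_{n+1} = p_n + h·k2.
t=0.000000, p=-2.300000:
  k1 = f(0.000000, -2.300000) = 0.000000
  k2 = f(0.145000, -2.300000) = -0.310155
  p ← -2.300000 + 0.29·(-0.310155) = -2.389945
t=0.290000, p=-2.389945:
  k1 = f(0.290000, -2.389945) = -0.644568
  k2 = f(0.435000, -2.483407) = -1.004662
  p ← -2.389945 + 0.29·(-1.004662) = -2.681297
t=0.580000, p=-2.681297:
  k1 = f(0.580000, -2.681297) = -1.446292
  k2 = f(0.725000, -2.891009) = -1.949263
  p ← -2.681297 + 0.29·(-1.949263) = -3.246583
p(0.87) ≈ -3.2466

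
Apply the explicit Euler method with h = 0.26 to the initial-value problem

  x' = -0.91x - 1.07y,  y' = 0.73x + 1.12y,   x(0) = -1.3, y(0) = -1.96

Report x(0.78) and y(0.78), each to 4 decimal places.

1.3506, -4.6583

Euler on (x,y): x_{n+1} = x_n + h·x', y_{n+1} = y_n + h·y'.
0.000000: (-1.300000, -1.960000); f=(3.280200, -3.144200) → (-0.447148, -2.777492)
0.260000: (-0.447148, -2.777492); f=(3.378821, -3.437209) → (0.431345, -3.671166)
0.520000: (0.431345, -3.671166); f=(3.535624, -3.796824) → (1.350608, -4.658341)
(x(0.78), y(0.78)) ≈ (1.3506, -4.6583)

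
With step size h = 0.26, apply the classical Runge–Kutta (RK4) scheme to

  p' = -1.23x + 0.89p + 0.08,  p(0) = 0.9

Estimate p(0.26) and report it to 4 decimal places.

1.1128

RK4: k1 = f(x_n, p_n); k2 = f(x_n + h/2, p_n + (h/2)·k1); k3 = f(x_n + h/2, p_n + (h/2)·k2); k4 = f(x_n + h, p_n + h·k3); p_{n+1} = p_n + (h/6)·(k1 + 2k2 + 2k3 + k4).
x=0.000000, p=0.900000:
  k1 = f(0.000000, 0.900000) = 0.881000
  k2 = f(0.130000, 1.014530) = 0.823032
  k3 = f(0.130000, 1.006994) = 0.816325
  k4 = f(0.260000, 1.112244) = 0.750098
  p ← 0.900000 + (0.26/6)·(k1 + 2k2 + 2k3 + k4) = 1.112758
p(0.26) ≈ 1.1128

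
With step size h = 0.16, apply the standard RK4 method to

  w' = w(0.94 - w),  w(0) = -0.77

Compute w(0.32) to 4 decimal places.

-1.4597

RK4: k1 = f(t_n, w_n); k2 = f(t_n + h/2, w_n + (h/2)·k1); k3 = f(t_n + h/2, w_n + (h/2)·k2); k4 = f(t_n + h, w_n + h·k3); w_{n+1} = w_n + (h/6)·(k1 + 2k2 + 2k3 + k4).
t=0.000000, w=-0.770000:
  k1 = f(0.000000, -0.770000) = -1.316700
  k2 = f(0.080000, -0.875336) = -1.589029
  k3 = f(0.080000, -0.897122) = -1.648123
  k4 = f(0.160000, -1.033700) = -2.040213
  w ← -0.770000 + (0.16/6)·(k1 + 2k2 + 2k3 + k4) = -1.032166
t=0.160000, w=-1.032166:
  k1 = f(0.160000, -1.032166) = -2.035602
  k2 = f(0.240000, -1.195014) = -2.551372
  k3 = f(0.240000, -1.236276) = -2.690476
  k4 = f(0.320000, -1.462642) = -3.514205
  w ← -1.032166 + (0.16/6)·(k1 + 2k2 + 2k3 + k4) = -1.459726
w(0.32) ≈ -1.4597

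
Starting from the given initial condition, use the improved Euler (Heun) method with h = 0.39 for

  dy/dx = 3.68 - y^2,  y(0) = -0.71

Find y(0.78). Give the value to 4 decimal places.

1.2546

Heun: k1 = f(x_n, y_n); k2 = f(x_n + h, y_n + h·k1); y_{n+1} = y_n + (h/2)·(k1 + k2).
x=0.000000, y=-0.710000:
  k1 = f(0.000000, -0.710000) = 3.175900
  k2 = f(0.390000, 0.528601) = 3.400581
  y ← -0.710000 + (0.39/2)·(3.175900 + 3.400581) = 0.572414
x=0.390000, y=0.572414:
  k1 = f(0.390000, 0.572414) = 3.352342
  k2 = f(0.780000, 1.879827) = 0.146249
  y ← 0.572414 + (0.39/2)·(3.352342 + 0.146249) = 1.254639
y(0.78) ≈ 1.2546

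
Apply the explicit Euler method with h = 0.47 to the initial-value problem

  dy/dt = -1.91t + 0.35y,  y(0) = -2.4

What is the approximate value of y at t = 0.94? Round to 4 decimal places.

-3.6765

Euler: y_{n+1} = y_n + h·f(t_n, y_n).
t=0.000000, y=-2.400000: f=-0.840000 → y ← -2.400000 + 0.47·(-0.840000) = -2.794800
t=0.470000, y=-2.794800: f=-1.875880 → y ← -2.794800 + 0.47·(-1.875880) = -3.676464
y(0.94) ≈ -3.6765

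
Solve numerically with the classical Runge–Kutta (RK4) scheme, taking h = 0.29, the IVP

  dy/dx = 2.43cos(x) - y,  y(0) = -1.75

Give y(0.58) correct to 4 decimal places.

0.0219

RK4: k1 = f(x_n, y_n); k2 = f(x_n + h/2, y_n + (h/2)·k1); k3 = f(x_n + h/2, y_n + (h/2)·k2); k4 = f(x_n + h, y_n + h·k3); y_{n+1} = y_n + (h/6)·(k1 + 2k2 + 2k3 + k4).
x=0.000000, y=-1.750000:
  k1 = f(0.000000, -1.750000) = 4.180000
  k2 = f(0.145000, -1.143900) = 3.548399
  k3 = f(0.145000, -1.235482) = 3.639981
  k4 = f(0.290000, -0.694405) = 3.022938
  y ← -1.750000 + (0.29/6)·(k1 + 2k2 + 2k3 + k4) = -0.706981
x=0.290000, y=-0.706981:
  k1 = f(0.290000, -0.706981) = 3.035514
  k2 = f(0.435000, -0.266832) = 2.470526
  k3 = f(0.435000, -0.348755) = 2.552449
  k4 = f(0.580000, 0.033229) = 1.999375
  y ← -0.706981 + (0.29/6)·(k1 + 2k2 + 2k3 + k4) = 0.021926
y(0.58) ≈ 0.0219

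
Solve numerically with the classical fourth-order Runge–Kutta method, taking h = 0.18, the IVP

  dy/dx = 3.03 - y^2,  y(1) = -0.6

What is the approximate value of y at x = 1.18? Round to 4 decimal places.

RK4: k1 = f(x_n, y_n); k2 = f(x_n + h/2, y_n + (h/2)·k1); k3 = f(x_n + h/2, y_n + (h/2)·k2); k4 = f(x_n + h, y_n + h·k3); y_{n+1} = y_n + (h/6)·(k1 + 2k2 + 2k3 + k4).
x=1.000000, y=-0.600000:
  k1 = f(1.000000, -0.600000) = 2.670000
  k2 = f(1.090000, -0.359700) = 2.900616
  k3 = f(1.090000, -0.338945) = 2.915117
  k4 = f(1.180000, -0.075279) = 3.024333
  y ← -0.600000 + (0.18/6)·(k1 + 2k2 + 2k3 + k4) = -0.080226
y(1.18) ≈ -0.0802

-0.0802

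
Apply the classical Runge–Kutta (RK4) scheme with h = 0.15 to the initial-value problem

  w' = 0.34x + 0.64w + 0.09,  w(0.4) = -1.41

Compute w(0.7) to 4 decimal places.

RK4: k1 = f(x_n, w_n); k2 = f(x_n + h/2, w_n + (h/2)·k1); k3 = f(x_n + h/2, w_n + (h/2)·k2); k4 = f(x_n + h, w_n + h·k3); w_{n+1} = w_n + (h/6)·(k1 + 2k2 + 2k3 + k4).
x=0.400000, w=-1.410000:
  k1 = f(0.400000, -1.410000) = -0.676400
  k2 = f(0.475000, -1.460730) = -0.683367
  k3 = f(0.475000, -1.461253) = -0.683702
  k4 = f(0.550000, -1.512555) = -0.691035
  w ← -1.410000 + (0.15/6)·(k1 + 2k2 + 2k3 + k4) = -1.512539
x=0.550000, w=-1.512539:
  k1 = f(0.550000, -1.512539) = -0.691025
  k2 = f(0.625000, -1.564366) = -0.698694
  k3 = f(0.625000, -1.564941) = -0.699062
  k4 = f(0.700000, -1.617399) = -0.707135
  w ← -1.512539 + (0.15/6)·(k1 + 2k2 + 2k3 + k4) = -1.617381
w(0.7) ≈ -1.6174

-1.6174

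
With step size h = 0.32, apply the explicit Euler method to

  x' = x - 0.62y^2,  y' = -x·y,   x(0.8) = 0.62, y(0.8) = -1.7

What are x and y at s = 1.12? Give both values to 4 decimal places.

Euler on (x,y): x_{n+1} = x_n + h·x', y_{n+1} = y_n + h·y'.
0.800000: (0.620000, -1.700000); f=(-1.171800, 1.054000) → (0.245024, -1.362720)
(x(1.12), y(1.12)) ≈ (0.2450, -1.3627)

0.2450, -1.3627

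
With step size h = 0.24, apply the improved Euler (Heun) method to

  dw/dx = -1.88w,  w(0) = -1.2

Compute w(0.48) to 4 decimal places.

-0.5079

Heun: k1 = f(x_n, w_n); k2 = f(x_n + h, w_n + h·k1); w_{n+1} = w_n + (h/2)·(k1 + k2).
x=0.000000, w=-1.200000:
  k1 = f(0.000000, -1.200000) = 2.256000
  k2 = f(0.240000, -0.658560) = 1.238093
  w ← -1.200000 + (0.24/2)·(2.256000 + 1.238093) = -0.780709
x=0.240000, w=-0.780709:
  k1 = f(0.240000, -0.780709) = 1.467733
  k2 = f(0.480000, -0.428453) = 0.805492
  w ← -0.780709 + (0.24/2)·(1.467733 + 0.805492) = -0.507922
w(0.48) ≈ -0.5079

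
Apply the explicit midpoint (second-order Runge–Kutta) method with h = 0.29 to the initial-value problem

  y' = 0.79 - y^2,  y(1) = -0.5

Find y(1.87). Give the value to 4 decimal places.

Midpoint: k1 = f(t_n, y_n); k2 = f(t_n + h/2, y_n + (h/2)·k1); y_{n+1} = y_n + h·k2.
t=1.000000, y=-0.500000:
  k1 = f(1.000000, -0.500000) = 0.540000
  k2 = f(1.145000, -0.421700) = 0.612169
  y ← -0.500000 + 0.29·0.612169 = -0.322471
t=1.290000, y=-0.322471:
  k1 = f(1.290000, -0.322471) = 0.686012
  k2 = f(1.435000, -0.222999) = 0.740271
  y ← -0.322471 + 0.29·0.740271 = -0.107792
t=1.580000, y=-0.107792:
  k1 = f(1.580000, -0.107792) = 0.778381
  k2 = f(1.725000, 0.005073) = 0.789974
  y ← -0.107792 + 0.29·0.789974 = 0.121300
y(1.87) ≈ 0.1213

0.1213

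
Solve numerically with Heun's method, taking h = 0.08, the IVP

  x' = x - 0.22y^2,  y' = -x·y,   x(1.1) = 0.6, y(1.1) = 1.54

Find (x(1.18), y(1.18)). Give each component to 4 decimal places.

0.6085, 1.4675

Heun on (x,y): k1 = f(t_n, state_n); k2 = f(t_n + h, state_n + h·k1); state_{n+1} = state_n + (h/2)·(k1 + k2).
1.100000: (0.600000, 1.540000)
  k1 = (0.078248, -0.924000)
  predictor → (0.606260, 1.466080)
  k2 = (0.133394, -0.888825)
  → (0.608466, 1.467487)
(x(1.18), y(1.18)) ≈ (0.6085, 1.4675)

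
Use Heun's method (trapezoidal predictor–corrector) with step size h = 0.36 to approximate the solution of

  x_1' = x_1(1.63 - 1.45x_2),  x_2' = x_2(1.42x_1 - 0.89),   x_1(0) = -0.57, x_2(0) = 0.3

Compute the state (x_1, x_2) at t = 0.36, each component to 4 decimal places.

-0.9070, 0.1653

Heun on (x_1,x_2): k1 = f(t_n, state_n); k2 = f(t_n + h, state_n + h·k1); state_{n+1} = state_n + (h/2)·(k1 + k2).
0.000000: (-0.570000, 0.300000)
  k1 = (-0.681150, -0.509820)
  predictor → (-0.815214, 0.116465)
  k2 = (-1.191130, -0.238474)
  → (-0.907010, 0.165307)
(x_1(0.36), x_2(0.36)) ≈ (-0.9070, 0.1653)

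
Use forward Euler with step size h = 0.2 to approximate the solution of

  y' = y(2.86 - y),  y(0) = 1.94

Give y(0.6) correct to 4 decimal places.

2.7112

Euler: y_{n+1} = y_n + h·f(t_n, y_n).
t=0.000000, y=1.940000: f=1.784800 → y ← 1.940000 + 0.2·1.784800 = 2.296960
t=0.200000, y=2.296960: f=1.293280 → y ← 2.296960 + 0.2·1.293280 = 2.555616
t=0.400000, y=2.555616: f=0.777888 → y ← 2.555616 + 0.2·0.777888 = 2.711194
y(0.6) ≈ 2.7112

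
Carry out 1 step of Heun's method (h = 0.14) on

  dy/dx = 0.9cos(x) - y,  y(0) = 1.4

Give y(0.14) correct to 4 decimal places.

Heun: k1 = f(x_n, y_n); k2 = f(x_n + h, y_n + h·k1); y_{n+1} = y_n + (h/2)·(k1 + k2).
x=0.000000, y=1.400000:
  k1 = f(0.000000, 1.400000) = -0.500000
  k2 = f(0.140000, 1.330000) = -0.438806
  y ← 1.400000 + (0.14/2)·(-0.500000 + (-0.438806)) = 1.334284
y(0.14) ≈ 1.3343

1.3343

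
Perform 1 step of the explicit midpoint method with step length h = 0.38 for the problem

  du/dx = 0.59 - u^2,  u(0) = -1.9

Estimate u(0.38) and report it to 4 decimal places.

Midpoint: k1 = f(x_n, u_n); k2 = f(x_n + h/2, u_n + (h/2)·k1); u_{n+1} = u_n + h·k2.
x=0.000000, u=-1.900000:
  k1 = f(0.000000, -1.900000) = -3.020000
  k2 = f(0.190000, -2.473800) = -5.529686
  u ← -1.900000 + 0.38·(-5.529686) = -4.001281
u(0.38) ≈ -4.0013

-4.0013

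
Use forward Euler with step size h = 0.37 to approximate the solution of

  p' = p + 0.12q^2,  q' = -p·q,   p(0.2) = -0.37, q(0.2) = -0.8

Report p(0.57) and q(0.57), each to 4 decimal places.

Euler on (p,q): p_{n+1} = p_n + h·p', q_{n+1} = q_n + h·q'.
0.200000: (-0.370000, -0.800000); f=(-0.293200, -0.296000) → (-0.478484, -0.909520)
(p(0.57), q(0.57)) ≈ (-0.4785, -0.9095)

-0.4785, -0.9095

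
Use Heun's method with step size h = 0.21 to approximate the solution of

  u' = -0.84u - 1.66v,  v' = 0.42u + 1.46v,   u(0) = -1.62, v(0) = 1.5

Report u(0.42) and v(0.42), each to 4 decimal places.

-2.2470, 2.3049

Heun on (u,v): k1 = f(x_n, state_n); k2 = f(x_n + h, state_n + h·k1); state_{n+1} = state_n + (h/2)·(k1 + k2).
0.000000: (-1.620000, 1.500000)
  k1 = (-1.129200, 1.509600)
  predictor → (-1.857132, 1.817016)
  k2 = (-1.456256, 1.872848)
  → (-1.891473, 1.855157)
0.210000: (-1.891473, 1.855157)
  k1 = (-1.490723, 1.914111)
  predictor → (-2.204525, 2.257120)
  k2 = (-1.895019, 2.369495)
  → (-2.246976, 2.304936)
(u(0.42), v(0.42)) ≈ (-2.2470, 2.3049)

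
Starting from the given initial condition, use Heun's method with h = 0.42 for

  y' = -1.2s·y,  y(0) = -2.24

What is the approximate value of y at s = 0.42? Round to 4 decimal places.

Heun: k1 = f(s_n, y_n); k2 = f(s_n + h, y_n + h·k1); y_{n+1} = y_n + (h/2)·(k1 + k2).
s=0.000000, y=-2.240000:
  k1 = f(0.000000, -2.240000) = 0.000000
  k2 = f(0.420000, -2.240000) = 1.128960
  y ← -2.240000 + (0.42/2)·(0.000000 + 1.128960) = -2.002918
y(0.42) ≈ -2.0029

-2.0029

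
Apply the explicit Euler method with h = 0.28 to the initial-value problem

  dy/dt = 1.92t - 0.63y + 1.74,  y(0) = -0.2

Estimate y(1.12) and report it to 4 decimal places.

2.2007

Euler: y_{n+1} = y_n + h·f(t_n, y_n).
t=0.000000, y=-0.200000: f=1.866000 → y ← -0.200000 + 0.28·1.866000 = 0.322480
t=0.280000, y=0.322480: f=2.074438 → y ← 0.322480 + 0.28·2.074438 = 0.903323
t=0.560000, y=0.903323: f=2.246107 → y ← 0.903323 + 0.28·2.246107 = 1.532232
t=0.840000, y=1.532232: f=2.387494 → y ← 1.532232 + 0.28·2.387494 = 2.200731
y(1.12) ≈ 2.2007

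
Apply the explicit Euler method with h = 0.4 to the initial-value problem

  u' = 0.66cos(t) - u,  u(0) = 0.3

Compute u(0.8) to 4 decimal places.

Euler: u_{n+1} = u_n + h·f(t_n, u_n).
t=0.000000, u=0.300000: f=0.360000 → u ← 0.300000 + 0.4·0.360000 = 0.444000
t=0.400000, u=0.444000: f=0.163900 → u ← 0.444000 + 0.4·0.163900 = 0.509560
u(0.8) ≈ 0.5096

0.5096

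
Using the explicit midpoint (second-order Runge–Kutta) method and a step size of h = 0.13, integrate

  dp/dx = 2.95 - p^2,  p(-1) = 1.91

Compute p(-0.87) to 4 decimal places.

Midpoint: k1 = f(x_n, p_n); k2 = f(x_n + h/2, p_n + (h/2)·k1); p_{n+1} = p_n + h·k2.
x=-1.000000, p=1.910000:
  k1 = f(-1.000000, 1.910000) = -0.698100
  k2 = f(-0.935000, 1.864623) = -0.526821
  p ← 1.910000 + 0.13·(-0.526821) = 1.841513
p(-0.87) ≈ 1.8415

1.8415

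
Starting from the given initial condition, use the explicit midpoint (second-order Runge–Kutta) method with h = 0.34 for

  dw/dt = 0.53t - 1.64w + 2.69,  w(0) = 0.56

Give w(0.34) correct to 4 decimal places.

1.0250

Midpoint: k1 = f(t_n, w_n); k2 = f(t_n + h/2, w_n + (h/2)·k1); w_{n+1} = w_n + h·k2.
t=0.000000, w=0.560000:
  k1 = f(0.000000, 0.560000) = 1.771600
  k2 = f(0.170000, 0.861172) = 1.367778
  w ← 0.560000 + 0.34·1.367778 = 1.025044
w(0.34) ≈ 1.0250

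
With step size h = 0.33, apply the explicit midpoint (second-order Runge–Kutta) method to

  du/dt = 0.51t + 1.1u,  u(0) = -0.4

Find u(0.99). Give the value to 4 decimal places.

-0.8178

Midpoint: k1 = f(t_n, u_n); k2 = f(t_n + h/2, u_n + (h/2)·k1); u_{n+1} = u_n + h·k2.
t=0.000000, u=-0.400000:
  k1 = f(0.000000, -0.400000) = -0.440000
  k2 = f(0.165000, -0.472600) = -0.435710
  u ← -0.400000 + 0.33·(-0.435710) = -0.543784
t=0.330000, u=-0.543784:
  k1 = f(0.330000, -0.543784) = -0.429863
  k2 = f(0.495000, -0.614712) = -0.423733
  u ← -0.543784 + 0.33·(-0.423733) = -0.683616
t=0.660000, u=-0.683616:
  k1 = f(0.660000, -0.683616) = -0.415378
  k2 = f(0.825000, -0.752153) = -0.406619
  u ← -0.683616 + 0.33·(-0.406619) = -0.817800
u(0.99) ≈ -0.8178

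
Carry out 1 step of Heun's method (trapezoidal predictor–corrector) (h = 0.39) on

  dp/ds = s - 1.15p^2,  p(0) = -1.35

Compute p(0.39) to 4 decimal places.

Heun: k1 = f(s_n, p_n); k2 = f(s_n + h, p_n + h·k1); p_{n+1} = p_n + (h/2)·(k1 + k2).
s=0.000000, p=-1.350000:
  k1 = f(0.000000, -1.350000) = -2.095875
  k2 = f(0.390000, -2.167391) = -5.012223
  p ← -1.350000 + (0.39/2)·(-2.095875 + (-5.012223)) = -2.736079
p(0.39) ≈ -2.7361

-2.7361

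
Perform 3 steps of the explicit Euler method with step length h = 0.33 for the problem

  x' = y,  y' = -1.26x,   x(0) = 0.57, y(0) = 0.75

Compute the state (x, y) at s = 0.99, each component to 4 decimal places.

Euler on (x,y): x_{n+1} = x_n + h·x', y_{n+1} = y_n + h·y'.
0.000000: (0.570000, 0.750000); f=(0.750000, -0.718200) → (0.817500, 0.512994)
0.330000: (0.817500, 0.512994); f=(0.512994, -1.030050) → (0.986788, 0.173077)
0.660000: (0.986788, 0.173077); f=(0.173077, -1.243353) → (1.043904, -0.237229)
(x(0.99), y(0.99)) ≈ (1.0439, -0.2372)

1.0439, -0.2372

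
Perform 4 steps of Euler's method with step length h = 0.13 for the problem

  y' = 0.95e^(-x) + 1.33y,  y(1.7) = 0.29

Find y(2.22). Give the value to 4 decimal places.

0.6482

Euler: y_{n+1} = y_n + h·f(x_n, y_n).
x=1.700000, y=0.290000: f=0.559249 → y ← 0.290000 + 0.13·0.559249 = 0.362702
x=1.830000, y=0.362702: f=0.634787 → y ← 0.362702 + 0.13·0.634787 = 0.445225
x=1.960000, y=0.445225: f=0.725964 → y ← 0.445225 + 0.13·0.725964 = 0.539600
x=2.090000, y=0.539600: f=0.835171 → y ← 0.539600 + 0.13·0.835171 = 0.648172
y(2.22) ≈ 0.6482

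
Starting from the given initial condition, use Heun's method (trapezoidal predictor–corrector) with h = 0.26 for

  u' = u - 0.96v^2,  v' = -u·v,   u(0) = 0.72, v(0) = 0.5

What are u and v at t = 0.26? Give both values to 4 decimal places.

Heun on (u,v): k1 = f(t_n, state_n); k2 = f(t_n + h, state_n + h·k1); state_{n+1} = state_n + (h/2)·(k1 + k2).
0.000000: (0.720000, 0.500000)
  k1 = (0.480000, -0.360000)
  predictor → (0.844800, 0.406400)
  k2 = (0.686245, -0.343327)
  → (0.871612, 0.408568)
(u(0.26), v(0.26)) ≈ (0.8716, 0.4086)

0.8716, 0.4086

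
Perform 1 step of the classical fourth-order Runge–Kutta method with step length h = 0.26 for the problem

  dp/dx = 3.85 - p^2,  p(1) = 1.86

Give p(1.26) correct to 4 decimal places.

1.9240

RK4: k1 = f(x_n, p_n); k2 = f(x_n + h/2, p_n + (h/2)·k1); k3 = f(x_n + h/2, p_n + (h/2)·k2); k4 = f(x_n + h, p_n + h·k3); p_{n+1} = p_n + (h/6)·(k1 + 2k2 + 2k3 + k4).
x=1.000000, p=1.860000:
  k1 = f(1.000000, 1.860000) = 0.390400
  k2 = f(1.130000, 1.910752) = 0.199027
  k3 = f(1.130000, 1.885873) = 0.293481
  k4 = f(1.260000, 1.936305) = 0.100723
  p ← 1.860000 + (0.26/6)·(k1 + 2k2 + 2k3 + k4) = 1.923966
p(1.26) ≈ 1.9240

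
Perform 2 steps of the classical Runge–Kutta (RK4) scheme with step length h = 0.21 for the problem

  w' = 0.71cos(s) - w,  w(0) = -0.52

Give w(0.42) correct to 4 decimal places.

-0.1060

RK4: k1 = f(s_n, w_n); k2 = f(s_n + h/2, w_n + (h/2)·k1); k3 = f(s_n + h/2, w_n + (h/2)·k2); k4 = f(s_n + h, w_n + h·k3); w_{n+1} = w_n + (h/6)·(k1 + 2k2 + 2k3 + k4).
s=0.000000, w=-0.520000:
  k1 = f(0.000000, -0.520000) = 1.230000
  k2 = f(0.105000, -0.390850) = 1.096940
  k3 = f(0.105000, -0.404821) = 1.110911
  k4 = f(0.210000, -0.286709) = 0.981111
  w ← -0.520000 + (0.21/6)·(k1 + 2k2 + 2k3 + k4) = -0.288062
s=0.210000, w=-0.288062:
  k1 = f(0.210000, -0.288062) = 0.982464
  k2 = f(0.315000, -0.184903) = 0.859968
  k3 = f(0.315000, -0.197765) = 0.872830
  k4 = f(0.420000, -0.104767) = 0.753060
  w ← -0.288062 + (0.21/6)·(k1 + 2k2 + 2k3 + k4) = -0.106022
w(0.42) ≈ -0.1060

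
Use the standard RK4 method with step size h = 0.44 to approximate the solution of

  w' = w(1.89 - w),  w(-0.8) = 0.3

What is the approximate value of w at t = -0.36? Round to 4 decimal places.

RK4: k1 = f(t_n, w_n); k2 = f(t_n + h/2, w_n + (h/2)·k1); k3 = f(t_n + h/2, w_n + (h/2)·k2); k4 = f(t_n + h, w_n + h·k3); w_{n+1} = w_n + (h/6)·(k1 + 2k2 + 2k3 + k4).
t=-0.800000, w=0.300000:
  k1 = f(-0.800000, 0.300000) = 0.477000
  k2 = f(-0.580000, 0.404940) = 0.601360
  k3 = f(-0.580000, 0.432299) = 0.630163
  k4 = f(-0.360000, 0.577272) = 0.757801
  w ← 0.300000 + (0.44/6)·(k1 + 2k2 + 2k3 + k4) = 0.571175
w(-0.36) ≈ 0.5712

0.5712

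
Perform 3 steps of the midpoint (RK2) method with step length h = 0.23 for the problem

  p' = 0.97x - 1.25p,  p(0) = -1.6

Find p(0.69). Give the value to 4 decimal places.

Midpoint: k1 = f(x_n, p_n); k2 = f(x_n + h/2, p_n + (h/2)·k1); p_{n+1} = p_n + h·k2.
x=0.000000, p=-1.600000:
  k1 = f(0.000000, -1.600000) = 2.000000
  k2 = f(0.115000, -1.370000) = 1.824050
  p ← -1.600000 + 0.23·1.824050 = -1.180468
x=0.230000, p=-1.180468:
  k1 = f(0.230000, -1.180468) = 1.698686
  k2 = f(0.345000, -0.985120) = 1.566050
  p ← -1.180468 + 0.23·1.566050 = -0.820277
x=0.460000, p=-0.820277:
  k1 = f(0.460000, -0.820277) = 1.471546
  k2 = f(0.575000, -0.651049) = 1.371562
  p ← -0.820277 + 0.23·1.371562 = -0.504818
p(0.69) ≈ -0.5048

-0.5048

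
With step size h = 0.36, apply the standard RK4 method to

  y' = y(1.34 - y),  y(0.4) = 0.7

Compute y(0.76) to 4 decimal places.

0.8566

RK4: k1 = f(s_n, y_n); k2 = f(s_n + h/2, y_n + (h/2)·k1); k3 = f(s_n + h/2, y_n + (h/2)·k2); k4 = f(s_n + h, y_n + h·k3); y_{n+1} = y_n + (h/6)·(k1 + 2k2 + 2k3 + k4).
s=0.400000, y=0.700000:
  k1 = f(0.400000, 0.700000) = 0.448000
  k2 = f(0.580000, 0.780640) = 0.436659
  k3 = f(0.580000, 0.778599) = 0.437106
  k4 = f(0.760000, 0.857358) = 0.413797
  y ← 0.700000 + (0.36/6)·(k1 + 2k2 + 2k3 + k4) = 0.856560
y(0.76) ≈ 0.8566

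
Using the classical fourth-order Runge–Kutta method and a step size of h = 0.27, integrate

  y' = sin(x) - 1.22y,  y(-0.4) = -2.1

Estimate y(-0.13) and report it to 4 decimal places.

RK4: k1 = f(x_n, y_n); k2 = f(x_n + h/2, y_n + (h/2)·k1); k3 = f(x_n + h/2, y_n + (h/2)·k2); k4 = f(x_n + h, y_n + h·k3); y_{n+1} = y_n + (h/6)·(k1 + 2k2 + 2k3 + k4).
x=-0.400000, y=-2.100000:
  k1 = f(-0.400000, -2.100000) = 2.172582
  k2 = f(-0.265000, -1.806701) = 1.942267
  k3 = f(-0.265000, -1.837794) = 1.980199
  k4 = f(-0.130000, -1.565346) = 1.780088
  y ← -2.100000 + (0.27/6)·(k1 + 2k2 + 2k3 + k4) = -1.569108
y(-0.13) ≈ -1.5691

-1.5691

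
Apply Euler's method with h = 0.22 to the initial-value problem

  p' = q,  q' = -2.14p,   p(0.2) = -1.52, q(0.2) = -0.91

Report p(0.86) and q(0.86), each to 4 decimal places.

Euler on (p,q): p_{n+1} = p_n + h·p', q_{n+1} = q_n + h·q'.
0.200000: (-1.520000, -0.910000); f=(-0.910000, 3.252800) → (-1.720200, -0.194384)
0.420000: (-1.720200, -0.194384); f=(-0.194384, 3.681228) → (-1.762964, 0.615486)
0.640000: (-1.762964, 0.615486); f=(0.615486, 3.772744) → (-1.627558, 1.445490)
(p(0.86), q(0.86)) ≈ (-1.6276, 1.4455)

-1.6276, 1.4455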